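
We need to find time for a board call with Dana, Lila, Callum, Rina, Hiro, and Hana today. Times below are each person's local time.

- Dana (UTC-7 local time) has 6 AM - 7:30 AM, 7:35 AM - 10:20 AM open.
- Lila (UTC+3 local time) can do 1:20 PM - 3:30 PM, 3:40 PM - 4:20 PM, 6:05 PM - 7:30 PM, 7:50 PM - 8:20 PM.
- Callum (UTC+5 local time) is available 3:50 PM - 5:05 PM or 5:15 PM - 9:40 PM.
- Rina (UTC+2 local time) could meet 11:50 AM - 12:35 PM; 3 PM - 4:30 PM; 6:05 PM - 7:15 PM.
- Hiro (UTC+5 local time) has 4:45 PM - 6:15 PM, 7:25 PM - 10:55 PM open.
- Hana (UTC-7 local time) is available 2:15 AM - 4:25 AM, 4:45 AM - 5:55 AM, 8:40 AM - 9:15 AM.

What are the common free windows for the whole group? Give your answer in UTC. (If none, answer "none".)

16:05-16:15

Dana in UTC: 13:00-14:30, 14:35-17:20 (add 7h to convert from UTC-7).
Lila in UTC: 10:20-12:30, 12:40-13:20, 15:05-16:30, 16:50-17:20 (subtract 3h to convert from UTC+3).
Callum in UTC: 10:50-12:05, 12:15-16:40 (subtract 5h to convert from UTC+5).
Rina in UTC: 09:50-10:35, 13:00-14:30, 16:05-17:15 (subtract 2h to convert from UTC+2).
Hiro in UTC: 11:45-13:15, 14:25-17:55 (subtract 5h to convert from UTC+5).
Hana in UTC: 09:15-11:25, 11:45-12:55, 15:40-16:15 (add 7h to convert from UTC-7).
Dana ∩ Lila: 13:00-13:20, 15:05-16:30, 16:50-17:20.
Dana ∩ Lila ∩ Callum: 13:00-13:20, 15:05-16:30.
Dana ∩ Lila ∩ Callum ∩ Rina: 13:00-13:20, 16:05-16:30.
Dana ∩ Lila ∩ Callum ∩ Rina ∩ Hiro: 13:00-13:15, 16:05-16:30.
Dana ∩ Lila ∩ Callum ∩ Rina ∩ Hiro ∩ Hana: 16:05-16:15.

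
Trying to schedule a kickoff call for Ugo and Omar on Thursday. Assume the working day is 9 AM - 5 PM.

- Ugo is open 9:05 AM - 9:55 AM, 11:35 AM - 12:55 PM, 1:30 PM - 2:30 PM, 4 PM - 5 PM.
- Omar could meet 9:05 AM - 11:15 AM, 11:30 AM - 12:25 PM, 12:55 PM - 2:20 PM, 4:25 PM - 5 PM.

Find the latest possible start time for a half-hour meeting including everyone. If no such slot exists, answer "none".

16:30

Ugo ∩ Omar: 09:05-09:55, 11:35-12:25, 13:30-14:20, 16:25-17:00.
The last common window of at least 30 minutes is 16:25-17:00; a 30-minute meeting can start as late as 16:30 and still end by 17:00.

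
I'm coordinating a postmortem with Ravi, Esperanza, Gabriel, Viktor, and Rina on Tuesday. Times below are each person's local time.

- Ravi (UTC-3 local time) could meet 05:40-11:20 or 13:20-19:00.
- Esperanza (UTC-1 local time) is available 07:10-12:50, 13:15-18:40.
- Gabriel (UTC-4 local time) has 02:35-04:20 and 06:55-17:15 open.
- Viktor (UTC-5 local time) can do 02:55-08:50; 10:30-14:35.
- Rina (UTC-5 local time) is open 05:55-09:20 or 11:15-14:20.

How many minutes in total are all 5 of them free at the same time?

355

Ravi in UTC: 08:40-14:20, 16:20-22:00 (add 3h to convert from UTC-3).
Esperanza in UTC: 08:10-13:50, 14:15-19:40 (add 1h to convert from UTC-1).
Gabriel in UTC: 06:35-08:20, 10:55-21:15 (add 4h to convert from UTC-4).
Viktor in UTC: 07:55-13:50, 15:30-19:35 (add 5h to convert from UTC-5).
Rina in UTC: 10:55-14:20, 16:15-19:20 (add 5h to convert from UTC-5).
Ravi ∩ Esperanza: 08:40-13:50, 14:15-14:20, 16:20-19:40.
Ravi ∩ Esperanza ∩ Gabriel: 10:55-13:50, 14:15-14:20, 16:20-19:40.
Ravi ∩ Esperanza ∩ Gabriel ∩ Viktor: 10:55-13:50, 16:20-19:35.
Ravi ∩ Esperanza ∩ Gabriel ∩ Viktor ∩ Rina: 10:55-13:50, 16:20-19:20.
So the common availability across everyone is 10:55-13:50, 16:20-19:20.
Summing the common windows: 175 + 180 = 355 minutes.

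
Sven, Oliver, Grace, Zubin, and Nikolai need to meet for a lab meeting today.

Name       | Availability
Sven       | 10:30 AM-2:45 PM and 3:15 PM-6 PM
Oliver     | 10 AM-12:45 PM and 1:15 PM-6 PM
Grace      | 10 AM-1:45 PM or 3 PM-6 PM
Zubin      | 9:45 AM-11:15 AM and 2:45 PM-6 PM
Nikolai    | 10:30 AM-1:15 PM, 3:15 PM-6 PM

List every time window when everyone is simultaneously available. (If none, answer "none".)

10:30-11:15, 15:15-18:00

Sven ∩ Oliver: 10:30-12:45, 13:15-14:45, 15:15-18:00.
Sven ∩ Oliver ∩ Grace: 10:30-12:45, 13:15-13:45, 15:15-18:00.
Sven ∩ Oliver ∩ Grace ∩ Zubin: 10:30-11:15, 15:15-18:00.
Sven ∩ Oliver ∩ Grace ∩ Zubin ∩ Nikolai: 10:30-11:15, 15:15-18:00.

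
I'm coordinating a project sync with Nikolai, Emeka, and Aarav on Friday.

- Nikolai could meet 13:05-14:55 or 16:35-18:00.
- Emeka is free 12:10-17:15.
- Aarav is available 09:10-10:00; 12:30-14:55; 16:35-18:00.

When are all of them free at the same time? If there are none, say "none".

Nikolai ∩ Emeka: 13:05-14:55, 16:35-17:15.
Nikolai ∩ Emeka ∩ Aarav: 13:05-14:55, 16:35-17:15.

13:05-14:55, 16:35-17:15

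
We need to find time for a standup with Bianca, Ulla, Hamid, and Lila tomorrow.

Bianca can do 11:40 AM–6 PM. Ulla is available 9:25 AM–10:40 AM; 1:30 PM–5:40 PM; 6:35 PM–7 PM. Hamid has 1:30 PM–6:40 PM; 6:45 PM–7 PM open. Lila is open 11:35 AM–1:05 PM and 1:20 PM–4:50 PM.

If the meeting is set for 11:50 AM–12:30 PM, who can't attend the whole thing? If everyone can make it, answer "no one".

Bianca: free for 11:50-12:30. Ulla: not fully free for 11:50-12:30. Hamid: not fully free for 11:50-12:30. Lila: free for 11:50-12:30.

Hamid, Ulla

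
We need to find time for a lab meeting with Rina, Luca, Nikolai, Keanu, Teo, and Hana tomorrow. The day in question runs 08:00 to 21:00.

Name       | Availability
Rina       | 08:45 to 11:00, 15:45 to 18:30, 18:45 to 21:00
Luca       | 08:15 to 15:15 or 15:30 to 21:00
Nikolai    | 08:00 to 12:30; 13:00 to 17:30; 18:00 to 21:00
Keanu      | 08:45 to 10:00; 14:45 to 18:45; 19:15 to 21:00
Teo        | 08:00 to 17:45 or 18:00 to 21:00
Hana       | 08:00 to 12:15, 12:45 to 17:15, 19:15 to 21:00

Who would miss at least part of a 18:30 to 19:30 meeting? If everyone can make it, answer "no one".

Rina: not fully free for 18:30-19:30. Luca: free for 18:30-19:30. Nikolai: free for 18:30-19:30. Keanu: not fully free for 18:30-19:30. Teo: free for 18:30-19:30. Hana: not fully free for 18:30-19:30.

Hana, Keanu, Rina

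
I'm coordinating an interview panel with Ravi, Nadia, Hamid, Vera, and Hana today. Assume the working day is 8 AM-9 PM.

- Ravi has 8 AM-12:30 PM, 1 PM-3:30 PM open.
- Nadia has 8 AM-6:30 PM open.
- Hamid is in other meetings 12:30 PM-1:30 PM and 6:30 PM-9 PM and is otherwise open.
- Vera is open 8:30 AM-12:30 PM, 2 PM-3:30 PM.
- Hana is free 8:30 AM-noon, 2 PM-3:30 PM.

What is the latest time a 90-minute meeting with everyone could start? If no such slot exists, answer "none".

Ravi free: 08:00-12:30, 13:00-15:30.
Nadia free: 08:00-18:30.
Hamid free: 08:00-12:30, 13:30-18:30 (invert busy blocks within the working day).
Vera free: 08:30-12:30, 14:00-15:30.
Hana free: 08:30-12:00, 14:00-15:30.
Ravi ∩ Nadia: 08:00-12:30, 13:00-15:30.
Ravi ∩ Nadia ∩ Hamid: 08:00-12:30, 13:30-15:30.
Ravi ∩ Nadia ∩ Hamid ∩ Vera: 08:30-12:30, 14:00-15:30.
Ravi ∩ Nadia ∩ Hamid ∩ Vera ∩ Hana: 08:30-12:00, 14:00-15:30.
The last common window of at least 90 minutes is 14:00-15:30; a 90-minute meeting can start as late as 14:00 and still end by 15:30.

14:00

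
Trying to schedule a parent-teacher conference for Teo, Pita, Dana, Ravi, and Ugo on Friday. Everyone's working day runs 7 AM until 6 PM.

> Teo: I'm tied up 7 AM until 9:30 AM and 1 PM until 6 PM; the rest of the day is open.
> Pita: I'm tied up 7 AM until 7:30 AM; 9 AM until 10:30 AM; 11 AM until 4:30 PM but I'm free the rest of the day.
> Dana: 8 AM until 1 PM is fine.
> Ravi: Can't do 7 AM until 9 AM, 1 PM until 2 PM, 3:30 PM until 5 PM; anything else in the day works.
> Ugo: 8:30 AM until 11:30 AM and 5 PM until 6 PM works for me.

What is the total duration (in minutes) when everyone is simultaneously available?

Teo free: 09:30-13:00 (invert busy blocks within the working day).
Pita free: 07:30-09:00, 10:30-11:00, 16:30-18:00 (invert busy blocks within the working day).
Dana free: 08:00-13:00.
Ravi free: 09:00-13:00, 14:00-15:30, 17:00-18:00 (invert busy blocks within the working day).
Ugo free: 08:30-11:30, 17:00-18:00.
Teo ∩ Pita: 10:30-11:00.
Teo ∩ Pita ∩ Dana: 10:30-11:00.
Teo ∩ Pita ∩ Dana ∩ Ravi: 10:30-11:00.
Teo ∩ Pita ∩ Dana ∩ Ravi ∩ Ugo: 10:30-11:00.
So the common availability across everyone is 10:30-11:00.
That's a single block of 30 minutes.

30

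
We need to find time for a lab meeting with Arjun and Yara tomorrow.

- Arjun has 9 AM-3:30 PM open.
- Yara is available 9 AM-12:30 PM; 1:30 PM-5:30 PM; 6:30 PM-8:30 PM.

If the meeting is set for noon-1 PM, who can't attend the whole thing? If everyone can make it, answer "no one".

Yara

Arjun: free for 12:00-13:00. Yara: not fully free for 12:00-13:00.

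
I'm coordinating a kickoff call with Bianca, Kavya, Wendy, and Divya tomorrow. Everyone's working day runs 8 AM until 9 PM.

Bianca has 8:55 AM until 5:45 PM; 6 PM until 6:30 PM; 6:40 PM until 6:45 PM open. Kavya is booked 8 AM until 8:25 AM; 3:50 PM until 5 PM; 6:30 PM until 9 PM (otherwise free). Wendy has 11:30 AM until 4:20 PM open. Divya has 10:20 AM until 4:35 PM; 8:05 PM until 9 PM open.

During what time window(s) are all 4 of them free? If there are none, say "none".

11:30-15:50

Bianca free: 08:55-17:45, 18:00-18:30, 18:40-18:45.
Kavya free: 08:25-15:50, 17:00-18:30 (invert busy blocks within the working day).
Wendy free: 11:30-16:20.
Divya free: 10:20-16:35, 20:05-21:00.
Bianca ∩ Kavya: 08:55-15:50, 17:00-17:45, 18:00-18:30.
Bianca ∩ Kavya ∩ Wendy: 11:30-15:50.
Bianca ∩ Kavya ∩ Wendy ∩ Divya: 11:30-15:50.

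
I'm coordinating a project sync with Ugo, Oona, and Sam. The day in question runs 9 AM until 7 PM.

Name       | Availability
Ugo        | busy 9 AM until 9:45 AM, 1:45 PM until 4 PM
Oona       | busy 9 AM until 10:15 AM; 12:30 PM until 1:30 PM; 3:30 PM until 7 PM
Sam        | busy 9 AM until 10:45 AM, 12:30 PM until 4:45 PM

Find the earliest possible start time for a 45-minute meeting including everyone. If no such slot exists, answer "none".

10:45

Ugo free: 09:45-13:45, 16:00-19:00 (invert busy blocks within the working day).
Oona free: 10:15-12:30, 13:30-15:30 (invert busy blocks within the working day).
Sam free: 10:45-12:30, 16:45-19:00 (invert busy blocks within the working day).
Ugo ∩ Oona: 10:15-12:30, 13:30-13:45.
Ugo ∩ Oona ∩ Sam: 10:45-12:30.
The first common window of at least 45 minutes is 10:45-12:30, so the earliest start is 10:45.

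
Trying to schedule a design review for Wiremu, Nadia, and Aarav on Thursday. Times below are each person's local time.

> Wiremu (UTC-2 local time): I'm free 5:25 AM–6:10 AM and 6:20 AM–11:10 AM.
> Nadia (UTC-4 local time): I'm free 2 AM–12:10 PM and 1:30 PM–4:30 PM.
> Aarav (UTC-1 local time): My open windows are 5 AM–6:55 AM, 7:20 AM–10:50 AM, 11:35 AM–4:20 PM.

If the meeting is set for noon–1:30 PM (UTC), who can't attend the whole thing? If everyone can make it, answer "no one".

Wiremu in UTC: 07:25-08:10, 08:20-13:10 (add 2h to convert from UTC-2).
Nadia in UTC: 06:00-16:10, 17:30-20:30 (add 4h to convert from UTC-4).
Aarav in UTC: 06:00-07:55, 08:20-11:50, 12:35-17:20 (add 1h to convert from UTC-1).
Wiremu: not fully free for 12:00-13:30. Nadia: free for 12:00-13:30. Aarav: not fully free for 12:00-13:30.

Aarav, Wiremu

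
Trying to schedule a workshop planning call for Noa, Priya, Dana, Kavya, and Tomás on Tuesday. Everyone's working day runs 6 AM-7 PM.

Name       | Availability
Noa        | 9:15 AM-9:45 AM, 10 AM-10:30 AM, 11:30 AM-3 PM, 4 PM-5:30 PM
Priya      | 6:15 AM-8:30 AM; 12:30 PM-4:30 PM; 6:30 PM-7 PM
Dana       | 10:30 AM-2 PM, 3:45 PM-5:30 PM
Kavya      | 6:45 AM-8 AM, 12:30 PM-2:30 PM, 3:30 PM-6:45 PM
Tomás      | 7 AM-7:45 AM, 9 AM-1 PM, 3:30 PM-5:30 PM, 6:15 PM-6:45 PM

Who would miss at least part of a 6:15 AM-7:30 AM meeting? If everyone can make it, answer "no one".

Noa: not fully free for 06:15-07:30. Priya: free for 06:15-07:30. Dana: not fully free for 06:15-07:30. Kavya: not fully free for 06:15-07:30. Tomás: not fully free for 06:15-07:30.

Dana, Kavya, Noa, Tomás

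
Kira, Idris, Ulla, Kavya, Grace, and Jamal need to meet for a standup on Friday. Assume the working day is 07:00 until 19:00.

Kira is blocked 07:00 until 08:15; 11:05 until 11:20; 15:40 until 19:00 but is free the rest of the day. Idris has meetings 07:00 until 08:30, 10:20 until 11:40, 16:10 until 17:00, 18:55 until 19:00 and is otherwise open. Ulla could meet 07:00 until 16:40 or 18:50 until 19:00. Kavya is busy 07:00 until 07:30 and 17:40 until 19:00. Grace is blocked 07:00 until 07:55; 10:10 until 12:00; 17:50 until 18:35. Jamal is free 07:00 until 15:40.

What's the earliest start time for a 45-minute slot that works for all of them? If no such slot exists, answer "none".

08:30

Kira free: 08:15-11:05, 11:20-15:40 (invert busy blocks within the working day).
Idris free: 08:30-10:20, 11:40-16:10, 17:00-18:55 (invert busy blocks within the working day).
Ulla free: 07:00-16:40, 18:50-19:00.
Kavya free: 07:30-17:40 (invert busy blocks within the working day).
Grace free: 07:55-10:10, 12:00-17:50, 18:35-19:00 (invert busy blocks within the working day).
Jamal free: 07:00-15:40.
Kira ∩ Idris: 08:30-10:20, 11:40-15:40.
Kira ∩ Idris ∩ Ulla: 08:30-10:20, 11:40-15:40.
Kira ∩ Idris ∩ Ulla ∩ Kavya: 08:30-10:20, 11:40-15:40.
Kira ∩ Idris ∩ Ulla ∩ Kavya ∩ Grace: 08:30-10:10, 12:00-15:40.
Kira ∩ Idris ∩ Ulla ∩ Kavya ∩ Grace ∩ Jamal: 08:30-10:10, 12:00-15:40.
The first common window of at least 45 minutes is 08:30-10:10, so the earliest start is 08:30.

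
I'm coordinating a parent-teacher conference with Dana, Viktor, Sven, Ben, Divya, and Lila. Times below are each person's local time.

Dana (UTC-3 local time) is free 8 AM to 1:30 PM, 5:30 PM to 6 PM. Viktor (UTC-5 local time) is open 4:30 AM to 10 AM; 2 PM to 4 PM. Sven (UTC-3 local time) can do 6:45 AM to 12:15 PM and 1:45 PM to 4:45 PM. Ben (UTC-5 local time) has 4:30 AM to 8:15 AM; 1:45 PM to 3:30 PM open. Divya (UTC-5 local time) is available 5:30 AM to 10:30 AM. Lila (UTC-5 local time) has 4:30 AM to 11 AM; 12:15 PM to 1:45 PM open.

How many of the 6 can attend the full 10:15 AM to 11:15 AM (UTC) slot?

4

Dana in UTC: 11:00-16:30, 20:30-21:00 (add 3h to convert from UTC-3).
Viktor in UTC: 09:30-15:00, 19:00-21:00 (add 5h to convert from UTC-5).
Sven in UTC: 09:45-15:15, 16:45-19:45 (add 3h to convert from UTC-3).
Ben in UTC: 09:30-13:15, 18:45-20:30 (add 5h to convert from UTC-5).
Divya in UTC: 10:30-15:30 (add 5h to convert from UTC-5).
Lila in UTC: 09:30-16:00, 17:15-18:45 (add 5h to convert from UTC-5).
Viktor, Sven, Ben, and Lila can make the full 10:15-11:15 slot — that's 4.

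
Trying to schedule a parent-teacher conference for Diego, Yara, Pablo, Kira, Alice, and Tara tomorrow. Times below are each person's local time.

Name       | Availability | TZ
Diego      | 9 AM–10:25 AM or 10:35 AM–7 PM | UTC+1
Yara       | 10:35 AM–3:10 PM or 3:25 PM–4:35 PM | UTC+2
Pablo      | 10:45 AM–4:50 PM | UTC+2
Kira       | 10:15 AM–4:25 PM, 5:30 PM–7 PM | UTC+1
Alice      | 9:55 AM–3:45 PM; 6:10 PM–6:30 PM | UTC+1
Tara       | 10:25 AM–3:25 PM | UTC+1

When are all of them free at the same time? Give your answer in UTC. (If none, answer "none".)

09:35-13:10, 13:25-14:25

Diego in UTC: 08:00-09:25, 09:35-18:00 (subtract 1h to convert from UTC+1).
Yara in UTC: 08:35-13:10, 13:25-14:35 (subtract 2h to convert from UTC+2).
Pablo in UTC: 08:45-14:50 (subtract 2h to convert from UTC+2).
Kira in UTC: 09:15-15:25, 16:30-18:00 (subtract 1h to convert from UTC+1).
Alice in UTC: 08:55-14:45, 17:10-17:30 (subtract 1h to convert from UTC+1).
Tara in UTC: 09:25-14:25 (subtract 1h to convert from UTC+1).
Diego ∩ Yara: 08:35-09:25, 09:35-13:10, 13:25-14:35.
Diego ∩ Yara ∩ Pablo: 08:45-09:25, 09:35-13:10, 13:25-14:35.
Diego ∩ Yara ∩ Pablo ∩ Kira: 09:15-09:25, 09:35-13:10, 13:25-14:35.
Diego ∩ Yara ∩ Pablo ∩ Kira ∩ Alice: 09:15-09:25, 09:35-13:10, 13:25-14:35.
Diego ∩ Yara ∩ Pablo ∩ Kira ∩ Alice ∩ Tara: 09:35-13:10, 13:25-14:25.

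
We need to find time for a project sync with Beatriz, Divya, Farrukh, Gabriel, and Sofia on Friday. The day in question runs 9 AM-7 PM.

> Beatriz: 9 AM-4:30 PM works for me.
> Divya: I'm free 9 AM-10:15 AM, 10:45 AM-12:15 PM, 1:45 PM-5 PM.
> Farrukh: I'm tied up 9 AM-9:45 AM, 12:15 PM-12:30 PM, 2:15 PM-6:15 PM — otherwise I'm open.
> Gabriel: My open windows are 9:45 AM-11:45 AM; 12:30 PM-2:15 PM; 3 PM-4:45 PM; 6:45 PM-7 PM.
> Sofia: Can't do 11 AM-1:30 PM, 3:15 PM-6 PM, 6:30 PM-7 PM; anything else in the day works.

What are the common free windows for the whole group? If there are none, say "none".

09:45-10:15, 10:45-11:00, 13:45-14:15

Beatriz free: 09:00-16:30.
Divya free: 09:00-10:15, 10:45-12:15, 13:45-17:00.
Farrukh free: 09:45-12:15, 12:30-14:15, 18:15-19:00 (invert busy blocks within the working day).
Gabriel free: 09:45-11:45, 12:30-14:15, 15:00-16:45, 18:45-19:00.
Sofia free: 09:00-11:00, 13:30-15:15, 18:00-18:30 (invert busy blocks within the working day).
Beatriz ∩ Divya: 09:00-10:15, 10:45-12:15, 13:45-16:30.
Beatriz ∩ Divya ∩ Farrukh: 09:45-10:15, 10:45-12:15, 13:45-14:15.
Beatriz ∩ Divya ∩ Farrukh ∩ Gabriel: 09:45-10:15, 10:45-11:45, 13:45-14:15.
Beatriz ∩ Divya ∩ Farrukh ∩ Gabriel ∩ Sofia: 09:45-10:15, 10:45-11:00, 13:45-14:15.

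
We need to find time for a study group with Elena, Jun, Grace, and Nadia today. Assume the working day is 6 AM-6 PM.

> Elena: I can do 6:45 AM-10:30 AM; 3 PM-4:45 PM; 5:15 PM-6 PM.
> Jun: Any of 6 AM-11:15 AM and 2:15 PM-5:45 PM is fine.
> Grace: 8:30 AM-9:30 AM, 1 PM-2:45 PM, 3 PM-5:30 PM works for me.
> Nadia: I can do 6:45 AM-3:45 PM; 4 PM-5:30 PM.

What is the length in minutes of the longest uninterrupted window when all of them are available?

Elena ∩ Jun: 06:45-10:30, 15:00-16:45, 17:15-17:45.
Elena ∩ Jun ∩ Grace: 08:30-09:30, 15:00-16:45, 17:15-17:30.
Elena ∩ Jun ∩ Grace ∩ Nadia: 08:30-09:30, 15:00-15:45, 16:00-16:45, 17:15-17:30.
Those are the intersection windows.
The longest is 08:30-09:30 at 60 minutes.

60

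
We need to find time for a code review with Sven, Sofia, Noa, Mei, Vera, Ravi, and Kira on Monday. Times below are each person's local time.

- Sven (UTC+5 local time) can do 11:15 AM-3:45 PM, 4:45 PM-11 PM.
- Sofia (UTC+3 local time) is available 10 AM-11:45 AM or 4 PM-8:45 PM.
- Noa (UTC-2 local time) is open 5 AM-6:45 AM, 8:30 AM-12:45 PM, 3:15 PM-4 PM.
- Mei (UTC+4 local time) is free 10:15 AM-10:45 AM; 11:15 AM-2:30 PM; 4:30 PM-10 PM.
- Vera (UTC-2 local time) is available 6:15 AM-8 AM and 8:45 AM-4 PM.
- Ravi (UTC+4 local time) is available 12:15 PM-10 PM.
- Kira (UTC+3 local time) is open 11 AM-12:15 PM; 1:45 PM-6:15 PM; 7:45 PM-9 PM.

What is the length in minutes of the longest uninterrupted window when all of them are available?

105

Sven in UTC: 06:15-10:45, 11:45-18:00 (subtract 5h to convert from UTC+5).
Sofia in UTC: 07:00-08:45, 13:00-17:45 (subtract 3h to convert from UTC+3).
Noa in UTC: 07:00-08:45, 10:30-14:45, 17:15-18:00 (add 2h to convert from UTC-2).
Mei in UTC: 06:15-06:45, 07:15-10:30, 12:30-18:00 (subtract 4h to convert from UTC+4).
Vera in UTC: 08:15-10:00, 10:45-18:00 (add 2h to convert from UTC-2).
Ravi in UTC: 08:15-18:00 (subtract 4h to convert from UTC+4).
Kira in UTC: 08:00-09:15, 10:45-15:15, 16:45-18:00 (subtract 3h to convert from UTC+3).
Sven ∩ Sofia: 07:00-08:45, 13:00-17:45.
Sven ∩ Sofia ∩ Noa: 07:00-08:45, 13:00-14:45, 17:15-17:45.
Sven ∩ Sofia ∩ Noa ∩ Mei: 07:15-08:45, 13:00-14:45, 17:15-17:45.
Sven ∩ Sofia ∩ Noa ∩ Mei ∩ Vera: 08:15-08:45, 13:00-14:45, 17:15-17:45.
Sven ∩ Sofia ∩ Noa ∩ Mei ∩ Vera ∩ Ravi: 08:15-08:45, 13:00-14:45, 17:15-17:45.
Sven ∩ Sofia ∩ Noa ∩ Mei ∩ Vera ∩ Ravi ∩ Kira: 08:15-08:45, 13:00-14:45, 17:15-17:45.
The longest is 13:00-14:45 at 105 minutes.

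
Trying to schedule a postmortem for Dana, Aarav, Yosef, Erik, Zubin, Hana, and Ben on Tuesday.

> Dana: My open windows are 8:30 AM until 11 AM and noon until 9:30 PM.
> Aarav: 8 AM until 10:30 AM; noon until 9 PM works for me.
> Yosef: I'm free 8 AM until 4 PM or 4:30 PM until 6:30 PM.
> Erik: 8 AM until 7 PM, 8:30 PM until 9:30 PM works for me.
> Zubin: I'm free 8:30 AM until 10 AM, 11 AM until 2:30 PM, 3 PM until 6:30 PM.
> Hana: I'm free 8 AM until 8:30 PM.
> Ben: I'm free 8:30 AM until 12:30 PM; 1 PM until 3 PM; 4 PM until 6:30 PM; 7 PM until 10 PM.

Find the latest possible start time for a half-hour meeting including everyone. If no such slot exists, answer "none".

18:00

Dana ∩ Aarav: 08:30-10:30, 12:00-21:00.
Dana ∩ Aarav ∩ Yosef: 08:30-10:30, 12:00-16:00, 16:30-18:30.
Dana ∩ Aarav ∩ Yosef ∩ Erik: 08:30-10:30, 12:00-16:00, 16:30-18:30.
Dana ∩ Aarav ∩ Yosef ∩ Erik ∩ Zubin: 08:30-10:00, 12:00-14:30, 15:00-16:00, 16:30-18:30.
Dana ∩ Aarav ∩ Yosef ∩ Erik ∩ Zubin ∩ Hana: 08:30-10:00, 12:00-14:30, 15:00-16:00, 16:30-18:30.
Dana ∩ Aarav ∩ Yosef ∩ Erik ∩ Zubin ∩ Hana ∩ Ben: 08:30-10:00, 12:00-12:30, 13:00-14:30, 16:30-18:30.
The last common window of at least 30 minutes is 16:30-18:30; a 30-minute meeting can start as late as 18:00 and still end by 18:30.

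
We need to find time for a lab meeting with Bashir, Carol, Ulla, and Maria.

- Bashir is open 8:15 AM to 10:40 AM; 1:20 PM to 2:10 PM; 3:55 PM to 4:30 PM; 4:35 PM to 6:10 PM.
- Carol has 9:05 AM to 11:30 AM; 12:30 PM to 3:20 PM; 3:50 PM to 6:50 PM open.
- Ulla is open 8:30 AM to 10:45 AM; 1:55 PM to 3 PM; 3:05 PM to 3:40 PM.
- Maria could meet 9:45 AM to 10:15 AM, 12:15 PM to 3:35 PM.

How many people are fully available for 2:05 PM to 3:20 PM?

2

Carol and Maria can make the full 14:05-15:20 slot — that's 2.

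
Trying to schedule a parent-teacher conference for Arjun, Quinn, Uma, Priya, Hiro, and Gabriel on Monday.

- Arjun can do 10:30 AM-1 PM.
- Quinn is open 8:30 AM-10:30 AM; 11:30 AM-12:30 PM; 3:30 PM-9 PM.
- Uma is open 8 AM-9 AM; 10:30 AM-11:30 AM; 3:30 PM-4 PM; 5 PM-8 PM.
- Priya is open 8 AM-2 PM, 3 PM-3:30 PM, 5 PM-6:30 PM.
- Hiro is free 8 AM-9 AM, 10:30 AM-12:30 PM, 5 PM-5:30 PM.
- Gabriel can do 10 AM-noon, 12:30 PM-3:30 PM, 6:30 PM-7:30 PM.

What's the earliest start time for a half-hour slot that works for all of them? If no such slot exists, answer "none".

none

Arjun ∩ Quinn: 11:30-12:30.
Arjun ∩ Quinn ∩ Uma: ∅.
Arjun ∩ Quinn ∩ Uma ∩ Priya: ∅.
Arjun ∩ Quinn ∩ Uma ∩ Priya ∩ Hiro: ∅.
Arjun ∩ Quinn ∩ Uma ∩ Priya ∩ Hiro ∩ Gabriel: ∅.
There is no time when everyone is free.
No common window is at least 30 minutes long.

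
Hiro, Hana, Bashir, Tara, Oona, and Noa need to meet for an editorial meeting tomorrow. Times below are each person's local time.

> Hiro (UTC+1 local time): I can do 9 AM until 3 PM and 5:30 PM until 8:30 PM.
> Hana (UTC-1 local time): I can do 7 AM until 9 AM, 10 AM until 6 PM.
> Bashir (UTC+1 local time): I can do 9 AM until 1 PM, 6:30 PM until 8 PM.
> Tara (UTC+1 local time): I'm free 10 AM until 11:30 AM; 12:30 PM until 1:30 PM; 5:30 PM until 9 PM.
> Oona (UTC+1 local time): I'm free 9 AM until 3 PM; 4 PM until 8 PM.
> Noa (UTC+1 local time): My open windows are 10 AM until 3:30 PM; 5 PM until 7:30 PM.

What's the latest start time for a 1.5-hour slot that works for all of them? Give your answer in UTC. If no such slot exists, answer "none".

none

Hiro in UTC: 08:00-14:00, 16:30-19:30 (subtract 1h to convert from UTC+1).
Hana in UTC: 08:00-10:00, 11:00-19:00 (add 1h to convert from UTC-1).
Bashir in UTC: 08:00-12:00, 17:30-19:00 (subtract 1h to convert from UTC+1).
Tara in UTC: 09:00-10:30, 11:30-12:30, 16:30-20:00 (subtract 1h to convert from UTC+1).
Oona in UTC: 08:00-14:00, 15:00-19:00 (subtract 1h to convert from UTC+1).
Noa in UTC: 09:00-14:30, 16:00-18:30 (subtract 1h to convert from UTC+1).
Hiro ∩ Hana: 08:00-10:00, 11:00-14:00, 16:30-19:00.
Hiro ∩ Hana ∩ Bashir: 08:00-10:00, 11:00-12:00, 17:30-19:00.
Hiro ∩ Hana ∩ Bashir ∩ Tara: 09:00-10:00, 11:30-12:00, 17:30-19:00.
Hiro ∩ Hana ∩ Bashir ∩ Tara ∩ Oona: 09:00-10:00, 11:30-12:00, 17:30-19:00.
Hiro ∩ Hana ∩ Bashir ∩ Tara ∩ Oona ∩ Noa: 09:00-10:00, 11:30-12:00, 17:30-18:30.
No common window is at least 90 minutes long.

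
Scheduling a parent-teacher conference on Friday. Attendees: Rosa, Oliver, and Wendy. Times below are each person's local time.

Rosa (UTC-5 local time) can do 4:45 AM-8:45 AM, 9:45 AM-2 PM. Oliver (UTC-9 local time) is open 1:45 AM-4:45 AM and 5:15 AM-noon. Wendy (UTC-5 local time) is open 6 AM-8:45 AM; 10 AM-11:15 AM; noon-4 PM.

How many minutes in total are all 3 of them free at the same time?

360

Rosa in UTC: 09:45-13:45, 14:45-19:00 (add 5h to convert from UTC-5).
Oliver in UTC: 10:45-13:45, 14:15-21:00 (add 9h to convert from UTC-9).
Wendy in UTC: 11:00-13:45, 15:00-16:15, 17:00-21:00 (add 5h to convert from UTC-5).
Rosa ∩ Oliver: 10:45-13:45, 14:45-19:00.
Rosa ∩ Oliver ∩ Wendy: 11:00-13:45, 15:00-16:15, 17:00-19:00.
Those are the intersection windows.
Summing the common windows: 165 + 75 + 120 = 360 minutes.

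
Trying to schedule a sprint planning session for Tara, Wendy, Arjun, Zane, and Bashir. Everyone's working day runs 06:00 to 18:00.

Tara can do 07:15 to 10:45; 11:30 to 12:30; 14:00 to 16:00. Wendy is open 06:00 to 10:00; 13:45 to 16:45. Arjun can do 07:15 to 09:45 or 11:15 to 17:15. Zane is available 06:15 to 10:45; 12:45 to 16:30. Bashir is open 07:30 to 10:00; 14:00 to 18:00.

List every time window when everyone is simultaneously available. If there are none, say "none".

07:30-09:45, 14:00-16:00

Tara ∩ Wendy: 07:15-10:00, 14:00-16:00.
Tara ∩ Wendy ∩ Arjun: 07:15-09:45, 14:00-16:00.
Tara ∩ Wendy ∩ Arjun ∩ Zane: 07:15-09:45, 14:00-16:00.
Tara ∩ Wendy ∩ Arjun ∩ Zane ∩ Bashir: 07:30-09:45, 14:00-16:00.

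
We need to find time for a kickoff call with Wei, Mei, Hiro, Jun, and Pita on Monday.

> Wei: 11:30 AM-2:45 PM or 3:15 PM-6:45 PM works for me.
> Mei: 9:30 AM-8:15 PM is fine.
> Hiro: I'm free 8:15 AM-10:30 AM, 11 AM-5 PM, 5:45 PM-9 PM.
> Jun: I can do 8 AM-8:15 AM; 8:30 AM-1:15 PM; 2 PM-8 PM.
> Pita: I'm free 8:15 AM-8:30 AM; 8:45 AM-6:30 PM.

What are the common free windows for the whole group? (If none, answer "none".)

Wei ∩ Mei: 11:30-14:45, 15:15-18:45.
Wei ∩ Mei ∩ Hiro: 11:30-14:45, 15:15-17:00, 17:45-18:45.
Wei ∩ Mei ∩ Hiro ∩ Jun: 11:30-13:15, 14:00-14:45, 15:15-17:00, 17:45-18:45.
Wei ∩ Mei ∩ Hiro ∩ Jun ∩ Pita: 11:30-13:15, 14:00-14:45, 15:15-17:00, 17:45-18:30.

11:30-13:15, 14:00-14:45, 15:15-17:00, 17:45-18:30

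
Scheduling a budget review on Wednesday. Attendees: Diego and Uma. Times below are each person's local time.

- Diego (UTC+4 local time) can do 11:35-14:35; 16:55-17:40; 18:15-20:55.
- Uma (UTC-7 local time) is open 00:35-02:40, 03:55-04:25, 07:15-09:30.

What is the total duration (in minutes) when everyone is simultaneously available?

260

Diego in UTC: 07:35-10:35, 12:55-13:40, 14:15-16:55 (subtract 4h to convert from UTC+4).
Uma in UTC: 07:35-09:40, 10:55-11:25, 14:15-16:30 (add 7h to convert from UTC-7).
Diego ∩ Uma: 07:35-09:40, 14:15-16:30.
So the common availability across everyone is 07:35-09:40, 14:15-16:30.
Summing the common windows: 125 + 135 = 260 minutes.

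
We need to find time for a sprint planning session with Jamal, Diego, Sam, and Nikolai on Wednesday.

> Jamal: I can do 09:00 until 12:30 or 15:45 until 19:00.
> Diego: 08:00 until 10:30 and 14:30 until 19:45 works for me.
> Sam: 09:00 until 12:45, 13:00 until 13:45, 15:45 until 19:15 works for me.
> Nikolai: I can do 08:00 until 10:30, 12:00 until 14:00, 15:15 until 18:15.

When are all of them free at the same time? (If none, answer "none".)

Jamal ∩ Diego: 09:00-10:30, 15:45-19:00.
Jamal ∩ Diego ∩ Sam: 09:00-10:30, 15:45-19:00.
Jamal ∩ Diego ∩ Sam ∩ Nikolai: 09:00-10:30, 15:45-18:15.

09:00-10:30, 15:45-18:15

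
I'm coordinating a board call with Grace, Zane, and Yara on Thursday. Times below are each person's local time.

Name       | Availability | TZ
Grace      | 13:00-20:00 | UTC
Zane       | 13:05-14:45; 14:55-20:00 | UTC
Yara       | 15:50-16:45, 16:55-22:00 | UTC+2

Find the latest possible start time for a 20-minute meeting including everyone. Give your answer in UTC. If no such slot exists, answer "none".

19:40

Grace in UTC: 13:00-20:00.
Zane in UTC: 13:05-14:45, 14:55-20:00.
Yara in UTC: 13:50-14:45, 14:55-20:00 (subtract 2h to convert from UTC+2).
Grace ∩ Zane: 13:05-14:45, 14:55-20:00.
Grace ∩ Zane ∩ Yara: 13:50-14:45, 14:55-20:00.
The last common window of at least 20 minutes is 14:55-20:00; a 20-minute meeting can start as late as 19:40 and still end by 20:00.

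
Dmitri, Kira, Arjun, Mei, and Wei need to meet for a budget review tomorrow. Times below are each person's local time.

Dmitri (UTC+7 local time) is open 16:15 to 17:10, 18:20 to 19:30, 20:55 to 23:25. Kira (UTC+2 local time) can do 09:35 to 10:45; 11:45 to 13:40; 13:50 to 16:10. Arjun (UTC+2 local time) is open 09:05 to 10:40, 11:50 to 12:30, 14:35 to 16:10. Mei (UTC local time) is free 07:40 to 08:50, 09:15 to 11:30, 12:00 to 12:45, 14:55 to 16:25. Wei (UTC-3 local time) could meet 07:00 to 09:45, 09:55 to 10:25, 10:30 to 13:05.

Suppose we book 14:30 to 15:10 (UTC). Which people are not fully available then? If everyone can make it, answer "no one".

Arjun, Kira, Mei

Dmitri in UTC: 09:15-10:10, 11:20-12:30, 13:55-16:25 (subtract 7h to convert from UTC+7).
Kira in UTC: 07:35-08:45, 09:45-11:40, 11:50-14:10 (subtract 2h to convert from UTC+2).
Arjun in UTC: 07:05-08:40, 09:50-10:30, 12:35-14:10 (subtract 2h to convert from UTC+2).
Mei in UTC: 07:40-08:50, 09:15-11:30, 12:00-12:45, 14:55-16:25.
Wei in UTC: 10:00-12:45, 12:55-13:25, 13:30-16:05 (add 3h to convert from UTC-3).
Dmitri: free for 14:30-15:10. Kira: not fully free for 14:30-15:10. Arjun: not fully free for 14:30-15:10. Mei: not fully free for 14:30-15:10. Wei: free for 14:30-15:10.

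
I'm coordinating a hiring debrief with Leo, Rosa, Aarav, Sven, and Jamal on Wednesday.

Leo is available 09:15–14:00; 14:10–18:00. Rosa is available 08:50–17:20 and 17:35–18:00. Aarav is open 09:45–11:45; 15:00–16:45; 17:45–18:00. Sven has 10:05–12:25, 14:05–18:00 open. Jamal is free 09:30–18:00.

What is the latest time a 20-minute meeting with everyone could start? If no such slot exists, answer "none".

16:25

Leo ∩ Rosa: 09:15-14:00, 14:10-17:20, 17:35-18:00.
Leo ∩ Rosa ∩ Aarav: 09:45-11:45, 15:00-16:45, 17:45-18:00.
Leo ∩ Rosa ∩ Aarav ∩ Sven: 10:05-11:45, 15:00-16:45, 17:45-18:00.
Leo ∩ Rosa ∩ Aarav ∩ Sven ∩ Jamal: 10:05-11:45, 15:00-16:45, 17:45-18:00.
The last common window of at least 20 minutes is 15:00-16:45; a 20-minute meeting can start as late as 16:25 and still end by 16:45.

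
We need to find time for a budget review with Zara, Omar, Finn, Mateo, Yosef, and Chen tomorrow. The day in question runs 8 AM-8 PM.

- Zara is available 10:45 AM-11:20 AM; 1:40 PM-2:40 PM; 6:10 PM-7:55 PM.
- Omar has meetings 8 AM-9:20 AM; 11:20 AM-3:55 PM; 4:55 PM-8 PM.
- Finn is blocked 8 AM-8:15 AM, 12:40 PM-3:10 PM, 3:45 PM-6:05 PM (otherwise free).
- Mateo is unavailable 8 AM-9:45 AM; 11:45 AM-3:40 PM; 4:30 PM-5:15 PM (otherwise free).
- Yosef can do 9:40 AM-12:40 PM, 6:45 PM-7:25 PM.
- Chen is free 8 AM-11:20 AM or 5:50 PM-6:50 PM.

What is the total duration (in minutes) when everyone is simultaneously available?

35

Zara free: 10:45-11:20, 13:40-14:40, 18:10-19:55.
Omar free: 09:20-11:20, 15:55-16:55 (invert busy blocks within the working day).
Finn free: 08:15-12:40, 15:10-15:45, 18:05-20:00 (invert busy blocks within the working day).
Mateo free: 09:45-11:45, 15:40-16:30, 17:15-20:00 (invert busy blocks within the working day).
Yosef free: 09:40-12:40, 18:45-19:25.
Chen free: 08:00-11:20, 17:50-18:50.
Zara ∩ Omar: 10:45-11:20.
Zara ∩ Omar ∩ Finn: 10:45-11:20.
Zara ∩ Omar ∩ Finn ∩ Mateo: 10:45-11:20.
Zara ∩ Omar ∩ Finn ∩ Mateo ∩ Yosef: 10:45-11:20.
Zara ∩ Omar ∩ Finn ∩ Mateo ∩ Yosef ∩ Chen: 10:45-11:20.
Those are the intersection windows.
That's a single block of 35 minutes.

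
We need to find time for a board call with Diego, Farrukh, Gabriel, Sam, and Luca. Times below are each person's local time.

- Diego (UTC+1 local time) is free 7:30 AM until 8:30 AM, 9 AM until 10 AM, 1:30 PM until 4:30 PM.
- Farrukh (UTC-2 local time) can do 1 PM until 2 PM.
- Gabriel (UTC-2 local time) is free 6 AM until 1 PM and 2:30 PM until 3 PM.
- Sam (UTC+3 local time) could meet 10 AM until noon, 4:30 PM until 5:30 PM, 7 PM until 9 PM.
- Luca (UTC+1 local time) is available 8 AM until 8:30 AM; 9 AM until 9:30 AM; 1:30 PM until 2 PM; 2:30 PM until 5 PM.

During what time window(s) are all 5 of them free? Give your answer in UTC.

Diego in UTC: 06:30-07:30, 08:00-09:00, 12:30-15:30 (subtract 1h to convert from UTC+1).
Farrukh in UTC: 15:00-16:00 (add 2h to convert from UTC-2).
Gabriel in UTC: 08:00-15:00, 16:30-17:00 (add 2h to convert from UTC-2).
Sam in UTC: 07:00-09:00, 13:30-14:30, 16:00-18:00 (subtract 3h to convert from UTC+3).
Luca in UTC: 07:00-07:30, 08:00-08:30, 12:30-13:00, 13:30-16:00 (subtract 1h to convert from UTC+1).
Diego ∩ Farrukh: 15:00-15:30.
Diego ∩ Farrukh ∩ Gabriel: ∅.
Diego ∩ Farrukh ∩ Gabriel ∩ Sam: ∅.
Diego ∩ Farrukh ∩ Gabriel ∩ Sam ∩ Luca: ∅.
There is no time when everyone is free.

none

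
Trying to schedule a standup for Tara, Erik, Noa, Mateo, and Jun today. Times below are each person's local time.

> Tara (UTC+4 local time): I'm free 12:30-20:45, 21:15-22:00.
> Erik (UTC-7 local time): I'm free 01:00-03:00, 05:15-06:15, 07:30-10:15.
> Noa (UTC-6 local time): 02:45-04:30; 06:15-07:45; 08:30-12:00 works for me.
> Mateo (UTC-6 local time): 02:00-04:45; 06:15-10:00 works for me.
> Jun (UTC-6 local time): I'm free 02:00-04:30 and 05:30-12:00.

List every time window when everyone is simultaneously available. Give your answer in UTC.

08:45-10:00, 12:15-13:15, 14:30-16:00

Tara in UTC: 08:30-16:45, 17:15-18:00 (subtract 4h to convert from UTC+4).
Erik in UTC: 08:00-10:00, 12:15-13:15, 14:30-17:15 (add 7h to convert from UTC-7).
Noa in UTC: 08:45-10:30, 12:15-13:45, 14:30-18:00 (add 6h to convert from UTC-6).
Mateo in UTC: 08:00-10:45, 12:15-16:00 (add 6h to convert from UTC-6).
Jun in UTC: 08:00-10:30, 11:30-18:00 (add 6h to convert from UTC-6).
Tara ∩ Erik: 08:30-10:00, 12:15-13:15, 14:30-16:45.
Tara ∩ Erik ∩ Noa: 08:45-10:00, 12:15-13:15, 14:30-16:45.
Tara ∩ Erik ∩ Noa ∩ Mateo: 08:45-10:00, 12:15-13:15, 14:30-16:00.
Tara ∩ Erik ∩ Noa ∩ Mateo ∩ Jun: 08:45-10:00, 12:15-13:15, 14:30-16:00.
Those are the intersection windows.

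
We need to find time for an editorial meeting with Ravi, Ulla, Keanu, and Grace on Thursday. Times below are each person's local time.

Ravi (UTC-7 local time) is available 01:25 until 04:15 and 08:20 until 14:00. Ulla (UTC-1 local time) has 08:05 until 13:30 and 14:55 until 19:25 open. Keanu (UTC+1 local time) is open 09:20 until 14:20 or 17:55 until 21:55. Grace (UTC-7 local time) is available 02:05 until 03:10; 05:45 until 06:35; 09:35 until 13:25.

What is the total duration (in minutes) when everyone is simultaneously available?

Ravi in UTC: 08:25-11:15, 15:20-21:00 (add 7h to convert from UTC-7).
Ulla in UTC: 09:05-14:30, 15:55-20:25 (add 1h to convert from UTC-1).
Keanu in UTC: 08:20-13:20, 16:55-20:55 (subtract 1h to convert from UTC+1).
Grace in UTC: 09:05-10:10, 12:45-13:35, 16:35-20:25 (add 7h to convert from UTC-7).
Ravi ∩ Ulla: 09:05-11:15, 15:55-20:25.
Ravi ∩ Ulla ∩ Keanu: 09:05-11:15, 16:55-20:25.
Ravi ∩ Ulla ∩ Keanu ∩ Grace: 09:05-10:10, 16:55-20:25.
Summing the common windows: 65 + 210 = 275 minutes.

275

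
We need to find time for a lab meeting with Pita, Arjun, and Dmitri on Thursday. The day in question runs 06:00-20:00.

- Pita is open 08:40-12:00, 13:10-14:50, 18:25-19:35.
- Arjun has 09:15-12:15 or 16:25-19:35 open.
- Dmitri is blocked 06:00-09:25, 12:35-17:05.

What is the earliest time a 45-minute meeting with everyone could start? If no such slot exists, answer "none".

09:25

Pita free: 08:40-12:00, 13:10-14:50, 18:25-19:35.
Arjun free: 09:15-12:15, 16:25-19:35.
Dmitri free: 09:25-12:35, 17:05-20:00 (invert busy blocks within the working day).
Pita ∩ Arjun: 09:15-12:00, 18:25-19:35.
Pita ∩ Arjun ∩ Dmitri: 09:25-12:00, 18:25-19:35.
The first common window of at least 45 minutes is 09:25-12:00, so the earliest start is 09:25.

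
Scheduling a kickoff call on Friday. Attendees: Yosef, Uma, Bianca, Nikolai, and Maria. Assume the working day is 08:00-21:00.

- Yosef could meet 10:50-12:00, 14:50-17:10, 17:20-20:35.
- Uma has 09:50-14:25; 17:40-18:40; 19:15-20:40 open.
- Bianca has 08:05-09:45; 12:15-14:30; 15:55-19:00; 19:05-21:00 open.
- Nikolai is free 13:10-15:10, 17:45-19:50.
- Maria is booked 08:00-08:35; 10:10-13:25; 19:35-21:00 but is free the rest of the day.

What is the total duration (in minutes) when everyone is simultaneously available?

Yosef free: 10:50-12:00, 14:50-17:10, 17:20-20:35.
Uma free: 09:50-14:25, 17:40-18:40, 19:15-20:40.
Bianca free: 08:05-09:45, 12:15-14:30, 15:55-19:00, 19:05-21:00.
Nikolai free: 13:10-15:10, 17:45-19:50.
Maria free: 08:35-10:10, 13:25-19:35 (invert busy blocks within the working day).
Yosef ∩ Uma: 10:50-12:00, 17:40-18:40, 19:15-20:35.
Yosef ∩ Uma ∩ Bianca: 17:40-18:40, 19:15-20:35.
Yosef ∩ Uma ∩ Bianca ∩ Nikolai: 17:45-18:40, 19:15-19:50.
Yosef ∩ Uma ∩ Bianca ∩ Nikolai ∩ Maria: 17:45-18:40, 19:15-19:35.
Summing the common windows: 55 + 20 = 75 minutes.

75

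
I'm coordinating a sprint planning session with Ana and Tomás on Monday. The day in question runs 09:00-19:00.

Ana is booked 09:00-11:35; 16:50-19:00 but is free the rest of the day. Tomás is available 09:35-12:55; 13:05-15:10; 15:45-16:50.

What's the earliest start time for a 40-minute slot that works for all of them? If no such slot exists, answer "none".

11:35

Ana free: 11:35-16:50 (invert busy blocks within the working day).
Tomás free: 09:35-12:55, 13:05-15:10, 15:45-16:50.
Ana ∩ Tomás: 11:35-12:55, 13:05-15:10, 15:45-16:50.
The first common window of at least 40 minutes is 11:35-12:55, so the earliest start is 11:35.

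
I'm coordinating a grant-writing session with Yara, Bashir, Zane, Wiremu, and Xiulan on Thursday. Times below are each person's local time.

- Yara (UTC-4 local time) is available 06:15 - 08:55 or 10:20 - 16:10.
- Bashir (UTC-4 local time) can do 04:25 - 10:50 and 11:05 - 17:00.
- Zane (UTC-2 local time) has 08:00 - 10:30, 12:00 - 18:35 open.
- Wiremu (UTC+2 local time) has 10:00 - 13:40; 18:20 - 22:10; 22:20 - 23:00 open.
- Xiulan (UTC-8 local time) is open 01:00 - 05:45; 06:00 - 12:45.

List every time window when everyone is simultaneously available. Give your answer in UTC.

10:15-11:40, 16:20-20:10

Yara in UTC: 10:15-12:55, 14:20-20:10 (add 4h to convert from UTC-4).
Bashir in UTC: 08:25-14:50, 15:05-21:00 (add 4h to convert from UTC-4).
Zane in UTC: 10:00-12:30, 14:00-20:35 (add 2h to convert from UTC-2).
Wiremu in UTC: 08:00-11:40, 16:20-20:10, 20:20-21:00 (subtract 2h to convert from UTC+2).
Xiulan in UTC: 09:00-13:45, 14:00-20:45 (add 8h to convert from UTC-8).
Yara ∩ Bashir: 10:15-12:55, 14:20-14:50, 15:05-20:10.
Yara ∩ Bashir ∩ Zane: 10:15-12:30, 14:20-14:50, 15:05-20:10.
Yara ∩ Bashir ∩ Zane ∩ Wiremu: 10:15-11:40, 16:20-20:10.
Yara ∩ Bashir ∩ Zane ∩ Wiremu ∩ Xiulan: 10:15-11:40, 16:20-20:10.
So the common availability across everyone is 10:15-11:40, 16:20-20:10.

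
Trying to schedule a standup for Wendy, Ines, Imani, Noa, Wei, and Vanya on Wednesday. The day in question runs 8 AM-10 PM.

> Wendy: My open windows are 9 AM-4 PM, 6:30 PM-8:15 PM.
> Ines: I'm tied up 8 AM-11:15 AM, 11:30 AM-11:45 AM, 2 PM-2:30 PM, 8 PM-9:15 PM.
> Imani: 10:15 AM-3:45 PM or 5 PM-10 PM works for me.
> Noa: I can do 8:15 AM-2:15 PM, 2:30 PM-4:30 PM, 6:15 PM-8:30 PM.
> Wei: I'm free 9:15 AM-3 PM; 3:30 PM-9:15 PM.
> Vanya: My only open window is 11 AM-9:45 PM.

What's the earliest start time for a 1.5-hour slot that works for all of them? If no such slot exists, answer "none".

11:45

Wendy free: 09:00-16:00, 18:30-20:15.
Ines free: 11:15-11:30, 11:45-14:00, 14:30-20:00, 21:15-22:00 (invert busy blocks within the working day).
Imani free: 10:15-15:45, 17:00-22:00.
Noa free: 08:15-14:15, 14:30-16:30, 18:15-20:30.
Wei free: 09:15-15:00, 15:30-21:15.
Vanya free: 11:00-21:45.
Wendy ∩ Ines: 11:15-11:30, 11:45-14:00, 14:30-16:00, 18:30-20:00.
Wendy ∩ Ines ∩ Imani: 11:15-11:30, 11:45-14:00, 14:30-15:45, 18:30-20:00.
Wendy ∩ Ines ∩ Imani ∩ Noa: 11:15-11:30, 11:45-14:00, 14:30-15:45, 18:30-20:00.
Wendy ∩ Ines ∩ Imani ∩ Noa ∩ Wei: 11:15-11:30, 11:45-14:00, 14:30-15:00, 15:30-15:45, 18:30-20:00.
Wendy ∩ Ines ∩ Imani ∩ Noa ∩ Wei ∩ Vanya: 11:15-11:30, 11:45-14:00, 14:30-15:00, 15:30-15:45, 18:30-20:00.
The first common window of at least 90 minutes is 11:45-14:00, so the earliest start is 11:45.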